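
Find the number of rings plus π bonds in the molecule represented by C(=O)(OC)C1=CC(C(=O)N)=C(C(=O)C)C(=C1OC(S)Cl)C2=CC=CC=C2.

11

Molecular formula from the SMILES: C18H16ClNO5S.
DoU = (2C + 2 + N − H − X)/2 = (2·18 + 2 + 1 − 16 − 1)/2 = 22/2 = 11.
(Structurally: 2 ring(s) + 9 π bond(s) = 11.)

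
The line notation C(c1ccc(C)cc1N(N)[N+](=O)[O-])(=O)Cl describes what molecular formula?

C8H8ClN3O3

Heavy atoms from the SMILES: 8 C, 1 Cl, 3 N, 3 O.
Implicit hydrogens by atom environment:
  3 × C (aromatic): 1 H each → 3
  3 × C (aromatic): no H
  2 × O: no H
  1 × C: 3 H
  1 × C: no H
  1 × Cl: no H
  1 × N: 2 H
  1 × N: no H
  1 × N (charge +1): no H
  1 × O (charge -1): no H
  Total hydrogens = 8.
Molecular formula: C8H8ClN3O3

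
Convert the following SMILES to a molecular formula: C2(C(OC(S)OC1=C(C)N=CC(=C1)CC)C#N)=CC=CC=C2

C17H18N2O2S

Heavy atoms from the SMILES: 17 C, 2 N, 2 O, 1 S.
Implicit hydrogens by atom environment:
  7 × C (aromatic): 1 H each → 7
  4 × C (aromatic): no H
  2 × C: 3 H each → 6
  2 × C: 1 H each → 2
  2 × O: no H
  1 × C: 2 H
  1 × C: no H
  1 × N (aromatic): no H
  1 × N: no H
  1 × S: 1 H
  Total hydrogens = 18.
Molecular formula: C17H18N2O2S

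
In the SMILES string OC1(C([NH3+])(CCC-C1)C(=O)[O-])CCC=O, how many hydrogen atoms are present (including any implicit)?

17

Hydrogens are implicit in SMILES; fill each atom to its normal valence:
  6 × C: 2 H each → 12
  3 × C: no H
  2 × O: no H
  1 × C: 1 H
  1 × N (charge +1): 3 H
  1 × O: 1 H
  1 × O (charge -1): no H
  Total hydrogens = 17.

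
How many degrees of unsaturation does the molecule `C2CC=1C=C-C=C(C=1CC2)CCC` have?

5

Molecular formula from the SMILES: C13H18.
DoU = (2C + 2 + N − H − X)/2 = (2·13 + 2 + 0 − 18 − 0)/2 = 10/2 = 5.
(Structurally: 2 ring(s) + 3 π bond(s) = 5.)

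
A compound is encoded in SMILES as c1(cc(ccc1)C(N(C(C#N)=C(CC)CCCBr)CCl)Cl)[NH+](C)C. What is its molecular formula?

Heavy atoms from the SMILES: 1 Br, 18 C, 2 Cl, 3 N.
Implicit hydrogens by atom environment:
  5 × C: 2 H each → 10
  4 × C (aromatic): 1 H each → 4
  3 × C: 3 H each → 9
  3 × C: no H
  2 × C (aromatic): no H
  2 × Cl: no H
  2 × N: no H
  1 × Br: no H
  1 × C: 1 H
  1 × N (charge +1): 1 H
  Total hydrogens = 25.
Net charge +1.
Molecular formula: C18H25BrCl2N3+

C18H25BrCl2N3+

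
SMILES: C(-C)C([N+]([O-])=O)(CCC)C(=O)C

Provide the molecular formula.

Heavy atoms from the SMILES: 8 C, 1 N, 3 O.
Implicit hydrogens by atom environment:
  3 × C: 3 H each → 9
  3 × C: 2 H each → 6
  2 × C: no H
  2 × O: no H
  1 × N (charge +1): no H
  1 × O (charge -1): no H
  Total hydrogens = 15.
Molecular formula: C8H15NO3

C8H15NO3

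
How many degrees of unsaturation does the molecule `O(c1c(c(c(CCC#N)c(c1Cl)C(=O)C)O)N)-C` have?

Molecular formula from the SMILES: C12H13ClN2O3.
DoU = (2C + 2 + N − H − X)/2 = (2·12 + 2 + 2 − 13 − 1)/2 = 14/2 = 7.
(Structurally: 1 ring(s) + 6 π bond(s) = 7.)

7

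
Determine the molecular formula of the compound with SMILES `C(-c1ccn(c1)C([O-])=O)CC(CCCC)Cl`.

C12H17ClNO2-

Heavy atoms from the SMILES: 12 C, 1 Cl, 1 N, 2 O.
Implicit hydrogens by atom environment:
  5 × C: 2 H each → 10
  3 × C (aromatic): 1 H each → 3
  1 × C: 3 H
  1 × C: 1 H
  1 × C (aromatic): no H
  1 × C: no H
  1 × Cl: no H
  1 × N (aromatic): no H
  1 × O: no H
  1 × O (charge -1): no H
  Total hydrogens = 17.
Net charge -1.
Molecular formula: C12H17ClNO2-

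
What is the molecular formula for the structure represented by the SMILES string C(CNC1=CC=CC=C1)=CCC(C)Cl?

Heavy atoms from the SMILES: 12 C, 1 Cl, 1 N.
Implicit hydrogens by atom environment:
  5 × C (aromatic): 1 H each → 5
  3 × C: 1 H each → 3
  2 × C: 2 H each → 4
  1 × C: 3 H
  1 × C (aromatic): no H
  1 × Cl: no H
  1 × N: 1 H
  Total hydrogens = 16.
Molecular formula: C12H16ClN

C12H16ClN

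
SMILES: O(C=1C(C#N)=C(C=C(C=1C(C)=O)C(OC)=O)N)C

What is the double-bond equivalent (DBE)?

8

Molecular formula from the SMILES: C12H12N2O4.
DoU = (2C + 2 + N − H − X)/2 = (2·12 + 2 + 2 − 12 − 0)/2 = 16/2 = 8.
(Structurally: 1 ring(s) + 7 π bond(s) = 8.)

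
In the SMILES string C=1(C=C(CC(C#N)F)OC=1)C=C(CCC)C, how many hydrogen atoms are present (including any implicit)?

16

Hydrogens are implicit in SMILES; fill each atom to its normal valence:
  3 × C: 2 H each → 6
  2 × C: 3 H each → 6
  2 × C (aromatic): 1 H each → 2
  2 × C: 1 H each → 2
  2 × C (aromatic): no H
  2 × C: no H
  1 × F: no H
  1 × N: no H
  1 × O (aromatic): no H
  Total hydrogens = 16.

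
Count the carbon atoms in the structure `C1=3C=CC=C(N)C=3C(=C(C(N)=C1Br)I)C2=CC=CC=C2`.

The symbol for carbon appears 16 times in the SMILES.

16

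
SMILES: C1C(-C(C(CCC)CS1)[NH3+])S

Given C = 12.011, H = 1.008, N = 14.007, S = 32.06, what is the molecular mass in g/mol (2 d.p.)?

192.36

Molecular formula: C8H18NS2+.
M = 8×12.011 + 18×1.008 + 1×14.007 + 2×32.06 = 192.36 g/mol.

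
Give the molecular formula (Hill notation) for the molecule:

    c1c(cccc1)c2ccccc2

C12H10

Heavy atoms from the SMILES: 12 C.
Implicit hydrogens by atom environment:
  10 × C (aromatic): 1 H each → 10
  2 × C (aromatic): no H
  Total hydrogens = 10.
Molecular formula: C12H10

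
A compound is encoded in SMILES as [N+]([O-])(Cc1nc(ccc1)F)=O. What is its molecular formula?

C6H5FN2O2

Heavy atoms from the SMILES: 6 C, 1 F, 2 N, 2 O.
Implicit hydrogens by atom environment:
  3 × C (aromatic): 1 H each → 3
  2 × C (aromatic): no H
  1 × C: 2 H
  1 × F: no H
  1 × N (aromatic): no H
  1 × N (charge +1): no H
  1 × O: no H
  1 × O (charge -1): no H
  Total hydrogens = 5.
Molecular formula: C6H5FN2O2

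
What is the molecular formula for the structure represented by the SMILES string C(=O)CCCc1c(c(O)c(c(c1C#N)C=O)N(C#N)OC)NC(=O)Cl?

C15H13ClN4O5

Heavy atoms from the SMILES: 15 C, 1 Cl, 4 N, 5 O.
Implicit hydrogens by atom environment:
  6 × C (aromatic): no H
  4 × O: no H
  3 × C: 2 H each → 6
  3 × C: no H
  3 × N: no H
  2 × C: 1 H each → 2
  1 × C: 3 H
  1 × Cl: no H
  1 × N: 1 H
  1 × O: 1 H
  Total hydrogens = 13.
Molecular formula: C15H13ClN4O5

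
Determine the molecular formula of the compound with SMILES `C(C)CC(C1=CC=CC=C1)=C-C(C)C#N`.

C14H17N

Heavy atoms from the SMILES: 14 C, 1 N.
Implicit hydrogens by atom environment:
  5 × C (aromatic): 1 H each → 5
  2 × C: 3 H each → 6
  2 × C: 2 H each → 4
  2 × C: 1 H each → 2
  2 × C: no H
  1 × C (aromatic): no H
  1 × N: no H
  Total hydrogens = 17.
Molecular formula: C14H17N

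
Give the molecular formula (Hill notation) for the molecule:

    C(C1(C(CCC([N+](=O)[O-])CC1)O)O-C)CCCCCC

C15H29NO4

Heavy atoms from the SMILES: 15 C, 1 N, 4 O.
Implicit hydrogens by atom environment:
  10 × C: 2 H each → 20
  2 × C: 3 H each → 6
  2 × C: 1 H each → 2
  2 × O: no H
  1 × C: no H
  1 × N (charge +1): no H
  1 × O: 1 H
  1 × O (charge -1): no H
  Total hydrogens = 29.
Molecular formula: C15H29NO4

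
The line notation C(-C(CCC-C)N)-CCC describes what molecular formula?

Heavy atoms from the SMILES: 9 C, 1 N.
Implicit hydrogens by atom environment:
  6 × C: 2 H each → 12
  2 × C: 3 H each → 6
  1 × C: 1 H
  1 × N: 2 H
  Total hydrogens = 21.
Molecular formula: C9H21N

C9H21N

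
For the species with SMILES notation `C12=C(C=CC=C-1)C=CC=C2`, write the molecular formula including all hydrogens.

Heavy atoms from the SMILES: 10 C.
Implicit hydrogens by atom environment:
  8 × C (aromatic): 1 H each → 8
  2 × C (aromatic): no H
  Total hydrogens = 8.
Molecular formula: C10H8

C10H8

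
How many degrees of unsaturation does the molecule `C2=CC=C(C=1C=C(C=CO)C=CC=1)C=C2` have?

9

Molecular formula from the SMILES: C14H12O.
DoU = (2C + 2 + N − H − X)/2 = (2·14 + 2 + 0 − 12 − 0)/2 = 18/2 = 9.
(Structurally: 2 ring(s) + 7 π bond(s) = 9.)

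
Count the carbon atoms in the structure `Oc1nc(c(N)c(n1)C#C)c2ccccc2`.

The symbol for carbon appears 12 times in the SMILES. Lowercase c denotes aromatic carbon and counts toward C.

12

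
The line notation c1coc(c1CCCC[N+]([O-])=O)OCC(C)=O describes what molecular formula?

C11H15NO5

Heavy atoms from the SMILES: 11 C, 1 N, 5 O.
Implicit hydrogens by atom environment:
  5 × C: 2 H each → 10
  3 × O: no H
  2 × C (aromatic): 1 H each → 2
  2 × C (aromatic): no H
  1 × C: 3 H
  1 × C: no H
  1 × N (charge +1): no H
  1 × O (aromatic): no H
  1 × O (charge -1): no H
  Total hydrogens = 15.
Molecular formula: C11H15NO5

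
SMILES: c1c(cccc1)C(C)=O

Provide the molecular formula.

C8H8O

Heavy atoms from the SMILES: 8 C, 1 O.
Implicit hydrogens by atom environment:
  5 × C (aromatic): 1 H each → 5
  1 × C: 3 H
  1 × C (aromatic): no H
  1 × C: no H
  1 × O: no H
  Total hydrogens = 8.
Molecular formula: C8H8O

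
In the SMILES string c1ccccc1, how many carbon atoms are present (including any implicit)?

6

The symbol for carbon appears 6 times in the SMILES. Lowercase c denotes aromatic carbon and counts toward C.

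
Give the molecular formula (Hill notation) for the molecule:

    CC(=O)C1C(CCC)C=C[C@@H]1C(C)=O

C12H18O2

Heavy atoms from the SMILES: 12 C, 2 O.
Implicit hydrogens by atom environment:
  5 × C: 1 H each → 5
  3 × C: 3 H each → 9
  2 × C: 2 H each → 4
  2 × C: no H
  2 × O: no H
  Total hydrogens = 18.
Molecular formula: C12H18O2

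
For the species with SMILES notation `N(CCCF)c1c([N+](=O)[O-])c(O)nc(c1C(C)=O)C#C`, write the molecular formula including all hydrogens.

Heavy atoms from the SMILES: 12 C, 1 F, 3 N, 4 O.
Implicit hydrogens by atom environment:
  5 × C (aromatic): no H
  3 × C: 2 H each → 6
  2 × C: no H
  2 × O: no H
  1 × C: 3 H
  1 × C: 1 H
  1 × F: no H
  1 × N: 1 H
  1 × N (aromatic): no H
  1 × N (charge +1): no H
  1 × O: 1 H
  1 × O (charge -1): no H
  Total hydrogens = 12.
Molecular formula: C12H12FN3O4

C12H12FN3O4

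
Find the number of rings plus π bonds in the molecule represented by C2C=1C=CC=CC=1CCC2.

5

Molecular formula from the SMILES: C10H12.
DoU = (2C + 2 + N − H − X)/2 = (2·10 + 2 + 0 − 12 − 0)/2 = 10/2 = 5.
(Structurally: 2 ring(s) + 3 π bond(s) = 5.)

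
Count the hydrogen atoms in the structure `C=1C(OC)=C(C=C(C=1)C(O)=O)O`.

8

Hydrogens are implicit in SMILES; fill each atom to its normal valence:
  3 × C (aromatic): 1 H each → 3
  3 × C (aromatic): no H
  2 × O: 1 H each → 2
  2 × O: no H
  1 × C: 3 H
  1 × C: no H
  Total hydrogens = 8.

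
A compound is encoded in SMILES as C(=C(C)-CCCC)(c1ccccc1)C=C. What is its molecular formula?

C15H20

Heavy atoms from the SMILES: 15 C.
Implicit hydrogens by atom environment:
  5 × C (aromatic): 1 H each → 5
  4 × C: 2 H each → 8
  2 × C: 3 H each → 6
  2 × C: no H
  1 × C: 1 H
  1 × C (aromatic): no H
  Total hydrogens = 20.
Molecular formula: C15H20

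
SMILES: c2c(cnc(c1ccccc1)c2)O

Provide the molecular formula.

C11H9NO

Heavy atoms from the SMILES: 11 C, 1 N, 1 O.
Implicit hydrogens by atom environment:
  8 × C (aromatic): 1 H each → 8
  3 × C (aromatic): no H
  1 × N (aromatic): no H
  1 × O: 1 H
  Total hydrogens = 9.
Molecular formula: C11H9NO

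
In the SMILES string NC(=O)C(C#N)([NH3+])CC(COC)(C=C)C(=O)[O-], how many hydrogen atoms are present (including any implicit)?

Hydrogens are implicit in SMILES; fill each atom to its normal valence:
  5 × C: no H
  3 × C: 2 H each → 6
  3 × O: no H
  1 × C: 3 H
  1 × C: 1 H
  1 × N (charge +1): 3 H
  1 × N: 2 H
  1 × N: no H
  1 × O (charge -1): no H
  Total hydrogens = 15.

15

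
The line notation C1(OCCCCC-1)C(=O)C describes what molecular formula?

Heavy atoms from the SMILES: 8 C, 2 O.
Implicit hydrogens by atom environment:
  5 × C: 2 H each → 10
  2 × O: no H
  1 × C: 3 H
  1 × C: 1 H
  1 × C: no H
  Total hydrogens = 14.
Molecular formula: C8H14O2

C8H14O2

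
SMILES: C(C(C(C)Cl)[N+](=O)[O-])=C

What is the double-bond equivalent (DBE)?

Molecular formula from the SMILES: C5H8ClNO2.
DoU = (2C + 2 + N − H − X)/2 = (2·5 + 2 + 1 − 8 − 1)/2 = 4/2 = 2.
(Structurally: 0 ring(s) + 2 π bond(s) = 2.)

2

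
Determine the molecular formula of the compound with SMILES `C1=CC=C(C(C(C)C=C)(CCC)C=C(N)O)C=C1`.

C16H23NO

Heavy atoms from the SMILES: 16 C, 1 N, 1 O.
Implicit hydrogens by atom environment:
  5 × C (aromatic): 1 H each → 5
  3 × C: 2 H each → 6
  3 × C: 1 H each → 3
  2 × C: 3 H each → 6
  2 × C: no H
  1 × C (aromatic): no H
  1 × N: 2 H
  1 × O: 1 H
  Total hydrogens = 23.
Molecular formula: C16H23NO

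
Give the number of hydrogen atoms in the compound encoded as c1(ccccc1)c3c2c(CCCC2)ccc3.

16

Hydrogens are implicit in SMILES; fill each atom to its normal valence:
  8 × C (aromatic): 1 H each → 8
  4 × C: 2 H each → 8
  4 × C (aromatic): no H
  Total hydrogens = 16.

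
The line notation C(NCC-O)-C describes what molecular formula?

Heavy atoms from the SMILES: 4 C, 1 N, 1 O.
Implicit hydrogens by atom environment:
  3 × C: 2 H each → 6
  1 × C: 3 H
  1 × N: 1 H
  1 × O: 1 H
  Total hydrogens = 11.
Molecular formula: C4H11NO

C4H11NO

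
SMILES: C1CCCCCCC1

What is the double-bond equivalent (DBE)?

Molecular formula from the SMILES: C8H16.
DoU = (2C + 2 + N − H − X)/2 = (2·8 + 2 + 0 − 16 − 0)/2 = 2/2 = 1.
(Structurally: 1 ring(s) + 0 π bond(s) = 1.)

1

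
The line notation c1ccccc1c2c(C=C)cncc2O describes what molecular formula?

C13H11NO

Heavy atoms from the SMILES: 13 C, 1 N, 1 O.
Implicit hydrogens by atom environment:
  7 × C (aromatic): 1 H each → 7
  4 × C (aromatic): no H
  1 × C: 2 H
  1 × C: 1 H
  1 × N (aromatic): no H
  1 × O: 1 H
  Total hydrogens = 11.
Molecular formula: C13H11NO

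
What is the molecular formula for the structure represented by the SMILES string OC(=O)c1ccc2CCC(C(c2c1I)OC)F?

Heavy atoms from the SMILES: 12 C, 1 F, 1 I, 3 O.
Implicit hydrogens by atom environment:
  4 × C (aromatic): no H
  2 × C: 2 H each → 4
  2 × C (aromatic): 1 H each → 2
  2 × C: 1 H each → 2
  2 × O: no H
  1 × C: 3 H
  1 × C: no H
  1 × F: no H
  1 × I: no H
  1 × O: 1 H
  Total hydrogens = 12.
Molecular formula: C12H12FIO3

C12H12FIO3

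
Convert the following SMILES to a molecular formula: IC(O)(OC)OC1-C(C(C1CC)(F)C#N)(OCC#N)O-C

C12H16FIN2O5

Heavy atoms from the SMILES: 12 C, 1 F, 1 I, 2 N, 5 O.
Implicit hydrogens by atom environment:
  5 × C: no H
  4 × O: no H
  3 × C: 3 H each → 9
  2 × C: 2 H each → 4
  2 × C: 1 H each → 2
  2 × N: no H
  1 × F: no H
  1 × I: no H
  1 × O: 1 H
  Total hydrogens = 16.
Molecular formula: C12H16FIN2O5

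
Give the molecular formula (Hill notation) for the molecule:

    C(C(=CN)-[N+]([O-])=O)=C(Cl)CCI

Heavy atoms from the SMILES: 6 C, 1 Cl, 1 I, 2 N, 2 O.
Implicit hydrogens by atom environment:
  2 × C: 2 H each → 4
  2 × C: 1 H each → 2
  2 × C: no H
  1 × Cl: no H
  1 × I: no H
  1 × N: 2 H
  1 × N (charge +1): no H
  1 × O: no H
  1 × O (charge -1): no H
  Total hydrogens = 8.
Molecular formula: C6H8ClIN2O2

C6H8ClIN2O2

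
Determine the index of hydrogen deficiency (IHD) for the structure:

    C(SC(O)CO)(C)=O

Molecular formula from the SMILES: C4H8O3S.
DoU = (2C + 2 + N − H − X)/2 = (2·4 + 2 + 0 − 8 − 0)/2 = 2/2 = 1.
(Structurally: 0 ring(s) + 1 π bond(s) = 1.)

1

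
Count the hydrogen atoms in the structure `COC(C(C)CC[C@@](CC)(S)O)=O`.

Hydrogens are implicit in SMILES; fill each atom to its normal valence:
  3 × C: 3 H each → 9
  3 × C: 2 H each → 6
  2 × C: no H
  2 × O: no H
  1 × C: 1 H
  1 × O: 1 H
  1 × S: 1 H
  Total hydrogens = 18.

18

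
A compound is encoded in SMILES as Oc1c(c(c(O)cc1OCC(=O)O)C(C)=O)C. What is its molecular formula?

C11H12O6

Heavy atoms from the SMILES: 11 C, 6 O.
Implicit hydrogens by atom environment:
  5 × C (aromatic): no H
  3 × O: 1 H each → 3
  3 × O: no H
  2 × C: 3 H each → 6
  2 × C: no H
  1 × C: 2 H
  1 × C (aromatic): 1 H
  Total hydrogens = 12.
Molecular formula: C11H12O6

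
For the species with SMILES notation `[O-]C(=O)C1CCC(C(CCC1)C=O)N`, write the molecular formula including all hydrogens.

C10H16NO3-

Heavy atoms from the SMILES: 10 C, 1 N, 3 O.
Implicit hydrogens by atom environment:
  5 × C: 2 H each → 10
  4 × C: 1 H each → 4
  2 × O: no H
  1 × C: no H
  1 × N: 2 H
  1 × O (charge -1): no H
  Total hydrogens = 16.
Net charge -1.
Molecular formula: C10H16NO3-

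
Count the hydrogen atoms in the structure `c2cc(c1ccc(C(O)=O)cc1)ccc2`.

Hydrogens are implicit in SMILES; fill each atom to its normal valence:
  9 × C (aromatic): 1 H each → 9
  3 × C (aromatic): no H
  1 × C: no H
  1 × O: 1 H
  1 × O: no H
  Total hydrogens = 10.

10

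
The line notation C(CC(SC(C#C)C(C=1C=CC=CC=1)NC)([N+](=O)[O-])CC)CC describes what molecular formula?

C18H26N2O2S

Heavy atoms from the SMILES: 18 C, 2 N, 2 O, 1 S.
Implicit hydrogens by atom environment:
  5 × C (aromatic): 1 H each → 5
  4 × C: 2 H each → 8
  3 × C: 3 H each → 9
  3 × C: 1 H each → 3
  2 × C: no H
  1 × C (aromatic): no H
  1 × N: 1 H
  1 × N (charge +1): no H
  1 × O: no H
  1 × O (charge -1): no H
  1 × S: no H
  Total hydrogens = 26.
Molecular formula: C18H26N2O2S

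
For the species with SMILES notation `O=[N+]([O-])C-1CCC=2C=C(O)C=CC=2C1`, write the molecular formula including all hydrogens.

Heavy atoms from the SMILES: 10 C, 1 N, 3 O.
Implicit hydrogens by atom environment:
  3 × C: 2 H each → 6
  3 × C (aromatic): 1 H each → 3
  3 × C (aromatic): no H
  1 × C: 1 H
  1 × N (charge +1): no H
  1 × O: 1 H
  1 × O: no H
  1 × O (charge -1): no H
  Total hydrogens = 11.
Molecular formula: C10H11NO3

C10H11NO3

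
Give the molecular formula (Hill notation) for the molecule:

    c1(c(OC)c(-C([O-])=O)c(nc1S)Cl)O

C7H5ClNO4S-

Heavy atoms from the SMILES: 7 C, 1 Cl, 1 N, 4 O, 1 S.
Implicit hydrogens by atom environment:
  5 × C (aromatic): no H
  2 × O: no H
  1 × C: 3 H
  1 × C: no H
  1 × Cl: no H
  1 × N (aromatic): no H
  1 × O: 1 H
  1 × O (charge -1): no H
  1 × S: 1 H
  Total hydrogens = 5.
Net charge -1.
Molecular formula: C7H5ClNO4S-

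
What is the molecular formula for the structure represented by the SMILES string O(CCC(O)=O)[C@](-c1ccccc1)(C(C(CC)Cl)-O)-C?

C15H21ClO4

Heavy atoms from the SMILES: 15 C, 1 Cl, 4 O.
Implicit hydrogens by atom environment:
  5 × C (aromatic): 1 H each → 5
  3 × C: 2 H each → 6
  2 × C: 3 H each → 6
  2 × C: 1 H each → 2
  2 × C: no H
  2 × O: 1 H each → 2
  2 × O: no H
  1 × C (aromatic): no H
  1 × Cl: no H
  Total hydrogens = 21.
Molecular formula: C15H21ClO4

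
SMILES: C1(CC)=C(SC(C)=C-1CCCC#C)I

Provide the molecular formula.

Heavy atoms from the SMILES: 12 C, 1 I, 1 S.
Implicit hydrogens by atom environment:
  4 × C: 2 H each → 8
  4 × C (aromatic): no H
  2 × C: 3 H each → 6
  1 × C: 1 H
  1 × C: no H
  1 × I: no H
  1 × S (aromatic): no H
  Total hydrogens = 15.
Molecular formula: C12H15IS

C12H15IS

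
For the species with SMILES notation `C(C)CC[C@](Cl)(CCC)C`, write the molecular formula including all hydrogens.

C9H19Cl

Heavy atoms from the SMILES: 9 C, 1 Cl.
Implicit hydrogens by atom environment:
  5 × C: 2 H each → 10
  3 × C: 3 H each → 9
  1 × C: no H
  1 × Cl: no H
  Total hydrogens = 19.
Molecular formula: C9H19Cl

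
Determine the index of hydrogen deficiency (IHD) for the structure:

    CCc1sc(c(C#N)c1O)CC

5

Molecular formula from the SMILES: C9H11NOS.
DoU = (2C + 2 + N − H − X)/2 = (2·9 + 2 + 1 − 11 − 0)/2 = 10/2 = 5.
(Structurally: 1 ring(s) + 4 π bond(s) = 5.)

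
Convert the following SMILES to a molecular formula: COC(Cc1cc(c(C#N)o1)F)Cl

Heavy atoms from the SMILES: 8 C, 1 Cl, 1 F, 1 N, 2 O.
Implicit hydrogens by atom environment:
  3 × C (aromatic): no H
  1 × C: 3 H
  1 × C: 2 H
  1 × C (aromatic): 1 H
  1 × C: 1 H
  1 × C: no H
  1 × Cl: no H
  1 × F: no H
  1 × N: no H
  1 × O (aromatic): no H
  1 × O: no H
  Total hydrogens = 7.
Molecular formula: C8H7ClFNO2

C8H7ClFNO2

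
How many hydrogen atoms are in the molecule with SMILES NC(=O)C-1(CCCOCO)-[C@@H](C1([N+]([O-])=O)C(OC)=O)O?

Hydrogens are implicit in SMILES; fill each atom to its normal valence:
  5 × O: no H
  4 × C: 2 H each → 8
  4 × C: no H
  2 × O: 1 H each → 2
  1 × C: 3 H
  1 × C: 1 H
  1 × N: 2 H
  1 × N (charge +1): no H
  1 × O (charge -1): no H
  Total hydrogens = 16.

16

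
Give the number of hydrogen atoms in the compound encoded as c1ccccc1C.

8

Hydrogens are implicit in SMILES; fill each atom to its normal valence:
  5 × C (aromatic): 1 H each → 5
  1 × C: 3 H
  1 × C (aromatic): no H
  Total hydrogens = 8.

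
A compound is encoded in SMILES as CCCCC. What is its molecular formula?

C5H12

Heavy atoms from the SMILES: 5 C.
Implicit hydrogens by atom environment:
  3 × C: 2 H each → 6
  2 × C: 3 H each → 6
  Total hydrogens = 12.
Molecular formula: C5H12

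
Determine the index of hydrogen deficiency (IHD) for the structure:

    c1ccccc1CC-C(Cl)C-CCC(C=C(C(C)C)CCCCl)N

5

Molecular formula from the SMILES: C21H33Cl2N.
DoU = (2C + 2 + N − H − X)/2 = (2·21 + 2 + 1 − 33 − 2)/2 = 10/2 = 5.
(Structurally: 1 ring(s) + 4 π bond(s) = 5.)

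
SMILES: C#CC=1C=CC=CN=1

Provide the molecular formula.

Heavy atoms from the SMILES: 7 C, 1 N.
Implicit hydrogens by atom environment:
  4 × C (aromatic): 1 H each → 4
  1 × C: 1 H
  1 × C (aromatic): no H
  1 × C: no H
  1 × N (aromatic): no H
  Total hydrogens = 5.
Molecular formula: C7H5N

C7H5N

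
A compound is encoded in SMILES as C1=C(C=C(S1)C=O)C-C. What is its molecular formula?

C7H8OS

Heavy atoms from the SMILES: 7 C, 1 O, 1 S.
Implicit hydrogens by atom environment:
  2 × C (aromatic): 1 H each → 2
  2 × C (aromatic): no H
  1 × C: 3 H
  1 × C: 2 H
  1 × C: 1 H
  1 × O: no H
  1 × S (aromatic): no H
  Total hydrogens = 8.
Molecular formula: C7H8OS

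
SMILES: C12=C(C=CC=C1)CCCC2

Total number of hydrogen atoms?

12

Hydrogens are implicit in SMILES; fill each atom to its normal valence:
  4 × C: 2 H each → 8
  4 × C (aromatic): 1 H each → 4
  2 × C (aromatic): no H
  Total hydrogens = 12.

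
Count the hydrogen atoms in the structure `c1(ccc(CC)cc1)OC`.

Hydrogens are implicit in SMILES; fill each atom to its normal valence:
  4 × C (aromatic): 1 H each → 4
  2 × C: 3 H each → 6
  2 × C (aromatic): no H
  1 × C: 2 H
  1 × O: no H
  Total hydrogens = 12.

12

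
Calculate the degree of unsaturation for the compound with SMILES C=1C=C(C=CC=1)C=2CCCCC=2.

6

Molecular formula from the SMILES: C12H14.
DoU = (2C + 2 + N − H − X)/2 = (2·12 + 2 + 0 − 14 − 0)/2 = 12/2 = 6.
(Structurally: 2 ring(s) + 4 π bond(s) = 6.)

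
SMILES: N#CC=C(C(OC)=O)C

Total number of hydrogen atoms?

Hydrogens are implicit in SMILES; fill each atom to its normal valence:
  3 × C: no H
  2 × C: 3 H each → 6
  2 × O: no H
  1 × C: 1 H
  1 × N: no H
  Total hydrogens = 7.

7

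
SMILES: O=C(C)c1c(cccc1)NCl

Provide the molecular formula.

C8H8ClNO

Heavy atoms from the SMILES: 8 C, 1 Cl, 1 N, 1 O.
Implicit hydrogens by atom environment:
  4 × C (aromatic): 1 H each → 4
  2 × C (aromatic): no H
  1 × C: 3 H
  1 × C: no H
  1 × Cl: no H
  1 × N: 1 H
  1 × O: no H
  Total hydrogens = 8.
Molecular formula: C8H8ClNO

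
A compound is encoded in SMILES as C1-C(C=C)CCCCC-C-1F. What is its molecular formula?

Heavy atoms from the SMILES: 10 C, 1 F.
Implicit hydrogens by atom environment:
  7 × C: 2 H each → 14
  3 × C: 1 H each → 3
  1 × F: no H
  Total hydrogens = 17.
Molecular formula: C10H17F

C10H17F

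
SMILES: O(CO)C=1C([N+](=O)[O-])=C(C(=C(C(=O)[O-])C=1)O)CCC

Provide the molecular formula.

C11H12NO7-

Heavy atoms from the SMILES: 11 C, 1 N, 7 O.
Implicit hydrogens by atom environment:
  5 × C (aromatic): no H
  3 × C: 2 H each → 6
  3 × O: no H
  2 × O: 1 H each → 2
  2 × O (charge -1): no H
  1 × C: 3 H
  1 × C (aromatic): 1 H
  1 × C: no H
  1 × N (charge +1): no H
  Total hydrogens = 12.
Net charge -1.
Molecular formula: C11H12NO7-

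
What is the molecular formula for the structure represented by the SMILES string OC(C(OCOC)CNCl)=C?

Heavy atoms from the SMILES: 6 C, 1 Cl, 1 N, 3 O.
Implicit hydrogens by atom environment:
  3 × C: 2 H each → 6
  2 × O: no H
  1 × C: 3 H
  1 × C: 1 H
  1 × C: no H
  1 × Cl: no H
  1 × N: 1 H
  1 × O: 1 H
  Total hydrogens = 12.
Molecular formula: C6H12ClNO3

C6H12ClNO3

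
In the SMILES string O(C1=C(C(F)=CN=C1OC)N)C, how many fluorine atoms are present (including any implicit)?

1

The symbol for fluorine appears 1 time in the SMILES.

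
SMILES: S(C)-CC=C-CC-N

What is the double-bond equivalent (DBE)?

1

Molecular formula from the SMILES: C6H13NS.
DoU = (2C + 2 + N − H − X)/2 = (2·6 + 2 + 1 − 13 − 0)/2 = 2/2 = 1.
(Structurally: 0 ring(s) + 1 π bond(s) = 1.)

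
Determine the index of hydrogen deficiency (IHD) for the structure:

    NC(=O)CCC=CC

Molecular formula from the SMILES: C6H11NO.
DoU = (2C + 2 + N − H − X)/2 = (2·6 + 2 + 1 − 11 − 0)/2 = 4/2 = 2.
(Structurally: 0 ring(s) + 2 π bond(s) = 2.)

2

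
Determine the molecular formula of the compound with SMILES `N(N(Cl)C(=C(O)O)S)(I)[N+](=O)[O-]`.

Heavy atoms from the SMILES: 2 C, 1 Cl, 1 I, 3 N, 4 O, 1 S.
Implicit hydrogens by atom environment:
  2 × C: no H
  2 × N: no H
  2 × O: 1 H each → 2
  1 × Cl: no H
  1 × I: no H
  1 × N (charge +1): no H
  1 × O: no H
  1 × O (charge -1): no H
  1 × S: 1 H
  Total hydrogens = 3.
Molecular formula: C2H3ClIN3O4S

C2H3ClIN3O4S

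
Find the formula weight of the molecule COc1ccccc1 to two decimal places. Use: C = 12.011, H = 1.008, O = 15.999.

Molecular formula: C7H8O.
M = 7×12.011 + 8×1.008 + 1×15.999 = 108.14 g/mol.

108.14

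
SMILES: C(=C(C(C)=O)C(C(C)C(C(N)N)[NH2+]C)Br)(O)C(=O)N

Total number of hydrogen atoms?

Hydrogens are implicit in SMILES; fill each atom to its normal valence:
  4 × C: 1 H each → 4
  4 × C: no H
  3 × C: 3 H each → 9
  3 × N: 2 H each → 6
  2 × O: no H
  1 × Br: no H
  1 × N (charge +1): 2 H
  1 × O: 1 H
  Total hydrogens = 22.

22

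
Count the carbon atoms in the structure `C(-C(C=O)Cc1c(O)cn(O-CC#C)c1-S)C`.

The symbol for carbon appears 12 times in the SMILES. Lowercase c denotes aromatic carbon and counts toward C.

12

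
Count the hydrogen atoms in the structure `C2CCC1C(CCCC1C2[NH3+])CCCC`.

28

Hydrogens are implicit in SMILES; fill each atom to its normal valence:
  9 × C: 2 H each → 18
  4 × C: 1 H each → 4
  1 × C: 3 H
  1 × N (charge +1): 3 H
  Total hydrogens = 28.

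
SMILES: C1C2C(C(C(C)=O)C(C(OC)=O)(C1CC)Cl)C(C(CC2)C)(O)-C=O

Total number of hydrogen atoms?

Hydrogens are implicit in SMILES; fill each atom to its normal valence:
  6 × C: 1 H each → 6
  4 × C: 3 H each → 12
  4 × C: 2 H each → 8
  4 × C: no H
  4 × O: no H
  1 × Cl: no H
  1 × O: 1 H
  Total hydrogens = 27.

27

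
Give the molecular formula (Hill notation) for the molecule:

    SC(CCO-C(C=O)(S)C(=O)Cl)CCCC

Heavy atoms from the SMILES: 10 C, 1 Cl, 3 O, 2 S.
Implicit hydrogens by atom environment:
  5 × C: 2 H each → 10
  3 × O: no H
  2 × C: 1 H each → 2
  2 × C: no H
  2 × S: 1 H each → 2
  1 × C: 3 H
  1 × Cl: no H
  Total hydrogens = 17.
Molecular formula: C10H17ClO3S2

C10H17ClO3S2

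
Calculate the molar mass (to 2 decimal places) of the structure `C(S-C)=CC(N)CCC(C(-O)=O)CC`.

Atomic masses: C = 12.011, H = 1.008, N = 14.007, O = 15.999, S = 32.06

Molecular formula: C10H19NO2S.
M = 10×12.011 + 19×1.008 + 1×14.007 + 2×15.999 + 1×32.06 = 217.33 g/mol.

217.33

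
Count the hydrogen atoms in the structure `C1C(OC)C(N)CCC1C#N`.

14

Hydrogens are implicit in SMILES; fill each atom to its normal valence:
  3 × C: 2 H each → 6
  3 × C: 1 H each → 3
  1 × C: 3 H
  1 × C: no H
  1 × N: 2 H
  1 × N: no H
  1 × O: no H
  Total hydrogens = 14.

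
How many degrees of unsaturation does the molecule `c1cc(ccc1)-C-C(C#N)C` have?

Molecular formula from the SMILES: C10H11N.
DoU = (2C + 2 + N − H − X)/2 = (2·10 + 2 + 1 − 11 − 0)/2 = 12/2 = 6.
(Structurally: 1 ring(s) + 5 π bond(s) = 6.)

6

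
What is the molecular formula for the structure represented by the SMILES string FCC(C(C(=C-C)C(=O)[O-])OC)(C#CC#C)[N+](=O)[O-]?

C12H11FNO5-

Heavy atoms from the SMILES: 12 C, 1 F, 1 N, 5 O.
Implicit hydrogens by atom environment:
  6 × C: no H
  3 × C: 1 H each → 3
  3 × O: no H
  2 × C: 3 H each → 6
  2 × O (charge -1): no H
  1 × C: 2 H
  1 × F: no H
  1 × N (charge +1): no H
  Total hydrogens = 11.
Net charge -1.
Molecular formula: C12H11FNO5-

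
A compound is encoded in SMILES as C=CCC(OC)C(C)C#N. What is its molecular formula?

C8H13NO

Heavy atoms from the SMILES: 8 C, 1 N, 1 O.
Implicit hydrogens by atom environment:
  3 × C: 1 H each → 3
  2 × C: 3 H each → 6
  2 × C: 2 H each → 4
  1 × C: no H
  1 × N: no H
  1 × O: no H
  Total hydrogens = 13.
Molecular formula: C8H13NO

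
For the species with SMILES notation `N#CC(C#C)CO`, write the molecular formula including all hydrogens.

C5H5NO

Heavy atoms from the SMILES: 5 C, 1 N, 1 O.
Implicit hydrogens by atom environment:
  2 × C: 1 H each → 2
  2 × C: no H
  1 × C: 2 H
  1 × N: no H
  1 × O: 1 H
  Total hydrogens = 5.
Molecular formula: C5H5NO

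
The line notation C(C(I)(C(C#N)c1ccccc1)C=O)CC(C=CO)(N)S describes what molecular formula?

C15H17IN2O2S

Heavy atoms from the SMILES: 15 C, 1 I, 2 N, 2 O, 1 S.
Implicit hydrogens by atom environment:
  5 × C (aromatic): 1 H each → 5
  4 × C: 1 H each → 4
  3 × C: no H
  2 × C: 2 H each → 4
  1 × C (aromatic): no H
  1 × I: no H
  1 × N: 2 H
  1 × N: no H
  1 × O: 1 H
  1 × O: no H
  1 × S: 1 H
  Total hydrogens = 17.
Molecular formula: C15H17IN2O2S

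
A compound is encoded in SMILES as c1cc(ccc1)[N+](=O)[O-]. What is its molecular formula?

Heavy atoms from the SMILES: 6 C, 1 N, 2 O.
Implicit hydrogens by atom environment:
  5 × C (aromatic): 1 H each → 5
  1 × C (aromatic): no H
  1 × N (charge +1): no H
  1 × O: no H
  1 × O (charge -1): no H
  Total hydrogens = 5.
Molecular formula: C6H5NO2

C6H5NO2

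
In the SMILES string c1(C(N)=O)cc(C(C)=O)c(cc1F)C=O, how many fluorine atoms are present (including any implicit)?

1

The symbol for fluorine appears 1 time in the SMILES.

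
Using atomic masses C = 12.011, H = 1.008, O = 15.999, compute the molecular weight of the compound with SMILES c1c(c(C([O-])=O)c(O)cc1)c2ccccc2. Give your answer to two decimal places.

Molecular formula: C13H9O3-.
M = 13×12.011 + 9×1.008 + 3×15.999 = 213.21 g/mol.

213.21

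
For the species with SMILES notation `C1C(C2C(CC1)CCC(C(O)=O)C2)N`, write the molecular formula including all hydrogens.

Heavy atoms from the SMILES: 11 C, 1 N, 2 O.
Implicit hydrogens by atom environment:
  6 × C: 2 H each → 12
  4 × C: 1 H each → 4
  1 × C: no H
  1 × N: 2 H
  1 × O: 1 H
  1 × O: no H
  Total hydrogens = 19.
Molecular formula: C11H19NO2

C11H19NO2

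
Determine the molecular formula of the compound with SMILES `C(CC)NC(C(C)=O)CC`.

Heavy atoms from the SMILES: 8 C, 1 N, 1 O.
Implicit hydrogens by atom environment:
  3 × C: 3 H each → 9
  3 × C: 2 H each → 6
  1 × C: 1 H
  1 × C: no H
  1 × N: 1 H
  1 × O: no H
  Total hydrogens = 17.
Molecular formula: C8H17NO

C8H17NO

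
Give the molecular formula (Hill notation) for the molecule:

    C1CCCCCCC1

Heavy atoms from the SMILES: 8 C.
Implicit hydrogens by atom environment:
  8 × C: 2 H each → 16
  Total hydrogens = 16.
Molecular formula: C8H16

C8H16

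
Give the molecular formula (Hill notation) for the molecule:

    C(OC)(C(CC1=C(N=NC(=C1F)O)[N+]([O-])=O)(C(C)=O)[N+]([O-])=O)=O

Heavy atoms from the SMILES: 10 C, 1 F, 4 N, 8 O.
Implicit hydrogens by atom environment:
  5 × O: no H
  4 × C (aromatic): no H
  3 × C: no H
  2 × C: 3 H each → 6
  2 × N (aromatic): no H
  2 × N (charge +1): no H
  2 × O (charge -1): no H
  1 × C: 2 H
  1 × F: no H
  1 × O: 1 H
  Total hydrogens = 9.
Molecular formula: C10H9FN4O8

C10H9FN4O8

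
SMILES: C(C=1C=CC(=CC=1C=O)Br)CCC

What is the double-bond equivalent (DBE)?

5

Molecular formula from the SMILES: C11H13BrO.
DoU = (2C + 2 + N − H − X)/2 = (2·11 + 2 + 0 − 13 − 1)/2 = 10/2 = 5.
(Structurally: 1 ring(s) + 4 π bond(s) = 5.)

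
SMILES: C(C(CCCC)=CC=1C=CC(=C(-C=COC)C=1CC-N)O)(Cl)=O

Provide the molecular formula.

C18H24ClNO3

Heavy atoms from the SMILES: 18 C, 1 Cl, 1 N, 3 O.
Implicit hydrogens by atom environment:
  5 × C: 2 H each → 10
  4 × C (aromatic): no H
  3 × C: 1 H each → 3
  2 × C: 3 H each → 6
  2 × C (aromatic): 1 H each → 2
  2 × C: no H
  2 × O: no H
  1 × Cl: no H
  1 × N: 2 H
  1 × O: 1 H
  Total hydrogens = 24.
Molecular formula: C18H24ClNO3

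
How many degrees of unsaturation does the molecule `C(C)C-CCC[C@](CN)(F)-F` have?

Molecular formula from the SMILES: C8H17F2N.
DoU = (2C + 2 + N − H − X)/2 = (2·8 + 2 + 1 − 17 − 2)/2 = 0/2 = 0.
(Structurally: 0 ring(s) + 0 π bond(s) = 0.)

0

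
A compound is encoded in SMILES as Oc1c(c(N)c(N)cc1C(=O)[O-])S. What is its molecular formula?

Heavy atoms from the SMILES: 7 C, 2 N, 3 O, 1 S.
Implicit hydrogens by atom environment:
  5 × C (aromatic): no H
  2 × N: 2 H each → 4
  1 × C (aromatic): 1 H
  1 × C: no H
  1 × O: 1 H
  1 × O: no H
  1 × O (charge -1): no H
  1 × S: 1 H
  Total hydrogens = 7.
Net charge -1.
Molecular formula: C7H7N2O3S-

C7H7N2O3S-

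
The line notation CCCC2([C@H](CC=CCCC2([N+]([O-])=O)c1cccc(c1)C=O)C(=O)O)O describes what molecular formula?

C19H23NO6

Heavy atoms from the SMILES: 19 C, 1 N, 6 O.
Implicit hydrogens by atom environment:
  5 × C: 2 H each → 10
  4 × C: 1 H each → 4
  4 × C (aromatic): 1 H each → 4
  3 × C: no H
  3 × O: no H
  2 × C (aromatic): no H
  2 × O: 1 H each → 2
  1 × C: 3 H
  1 × N (charge +1): no H
  1 × O (charge -1): no H
  Total hydrogens = 23.
Molecular formula: C19H23NO6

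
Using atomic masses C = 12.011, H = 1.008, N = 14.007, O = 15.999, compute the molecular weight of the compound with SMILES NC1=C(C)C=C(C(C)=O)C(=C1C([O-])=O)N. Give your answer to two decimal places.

207.21

Molecular formula: C10H11N2O3-.
M = 10×12.011 + 11×1.008 + 2×14.007 + 3×15.999 = 207.21 g/mol.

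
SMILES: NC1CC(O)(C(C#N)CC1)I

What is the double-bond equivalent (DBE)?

3

Molecular formula from the SMILES: C7H11IN2O.
DoU = (2C + 2 + N − H − X)/2 = (2·7 + 2 + 2 − 11 − 1)/2 = 6/2 = 3.
(Structurally: 1 ring(s) + 2 π bond(s) = 3.)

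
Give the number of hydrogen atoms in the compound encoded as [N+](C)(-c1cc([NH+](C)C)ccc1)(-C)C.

20

Hydrogens are implicit in SMILES; fill each atom to its normal valence:
  5 × C: 3 H each → 15
  4 × C (aromatic): 1 H each → 4
  2 × C (aromatic): no H
  1 × N (charge +1): 1 H
  1 × N (charge +1): no H
  Total hydrogens = 20.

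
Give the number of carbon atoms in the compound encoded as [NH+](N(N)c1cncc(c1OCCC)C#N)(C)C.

The symbol for carbon appears 11 times in the SMILES. Lowercase c denotes aromatic carbon and counts toward C.

11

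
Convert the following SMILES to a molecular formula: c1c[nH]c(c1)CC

Heavy atoms from the SMILES: 6 C, 1 N.
Implicit hydrogens by atom environment:
  3 × C (aromatic): 1 H each → 3
  1 × C: 3 H
  1 × C: 2 H
  1 × C (aromatic): no H
  1 × N (aromatic): 1 H
  Total hydrogens = 9.
Molecular formula: C6H9N

C6H9N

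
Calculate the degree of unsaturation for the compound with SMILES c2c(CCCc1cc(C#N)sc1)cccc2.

Molecular formula from the SMILES: C14H13NS.
DoU = (2C + 2 + N − H − X)/2 = (2·14 + 2 + 1 − 13 − 0)/2 = 18/2 = 9.
(Structurally: 2 ring(s) + 7 π bond(s) = 9.)

9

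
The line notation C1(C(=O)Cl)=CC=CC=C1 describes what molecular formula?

C7H5ClO

Heavy atoms from the SMILES: 7 C, 1 Cl, 1 O.
Implicit hydrogens by atom environment:
  5 × C (aromatic): 1 H each → 5
  1 × C (aromatic): no H
  1 × C: no H
  1 × Cl: no H
  1 × O: no H
  Total hydrogens = 5.
Molecular formula: C7H5ClO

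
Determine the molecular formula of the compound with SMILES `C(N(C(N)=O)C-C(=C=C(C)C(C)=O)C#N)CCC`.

C13H19N3O2

Heavy atoms from the SMILES: 13 C, 3 N, 2 O.
Implicit hydrogens by atom environment:
  6 × C: no H
  4 × C: 2 H each → 8
  3 × C: 3 H each → 9
  2 × N: no H
  2 × O: no H
  1 × N: 2 H
  Total hydrogens = 19.
Molecular formula: C13H19N3O2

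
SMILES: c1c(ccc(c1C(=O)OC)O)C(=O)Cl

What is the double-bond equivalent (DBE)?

Molecular formula from the SMILES: C9H7ClO4.
DoU = (2C + 2 + N − H − X)/2 = (2·9 + 2 + 0 − 7 − 1)/2 = 12/2 = 6.
(Structurally: 1 ring(s) + 5 π bond(s) = 6.)

6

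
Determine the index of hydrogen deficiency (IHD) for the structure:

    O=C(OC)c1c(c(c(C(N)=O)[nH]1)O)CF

Molecular formula from the SMILES: C8H9FN2O4.
DoU = (2C + 2 + N − H − X)/2 = (2·8 + 2 + 2 − 9 − 1)/2 = 10/2 = 5.
(Structurally: 1 ring(s) + 4 π bond(s) = 5.)

5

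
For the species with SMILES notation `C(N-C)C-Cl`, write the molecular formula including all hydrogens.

Heavy atoms from the SMILES: 3 C, 1 Cl, 1 N.
Implicit hydrogens by atom environment:
  2 × C: 2 H each → 4
  1 × C: 3 H
  1 × Cl: no H
  1 × N: 1 H
  Total hydrogens = 8.
Molecular formula: C3H8ClN

C3H8ClN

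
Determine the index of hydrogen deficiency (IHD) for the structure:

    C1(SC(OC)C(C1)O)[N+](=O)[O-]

Molecular formula from the SMILES: C5H9NO4S.
DoU = (2C + 2 + N − H − X)/2 = (2·5 + 2 + 1 − 9 − 0)/2 = 4/2 = 2.
(Structurally: 1 ring(s) + 1 π bond(s) = 2.)

2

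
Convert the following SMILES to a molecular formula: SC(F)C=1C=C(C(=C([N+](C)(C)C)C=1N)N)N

C10H18FN4S+

Heavy atoms from the SMILES: 10 C, 1 F, 4 N, 1 S.
Implicit hydrogens by atom environment:
  5 × C (aromatic): no H
  3 × C: 3 H each → 9
  3 × N: 2 H each → 6
  1 × C (aromatic): 1 H
  1 × C: 1 H
  1 × F: no H
  1 × N (charge +1): no H
  1 × S: 1 H
  Total hydrogens = 18.
Net charge +1.
Molecular formula: C10H18FN4S+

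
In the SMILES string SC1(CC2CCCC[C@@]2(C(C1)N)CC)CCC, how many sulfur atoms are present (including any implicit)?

1

The symbol for sulfur appears 1 time in the SMILES.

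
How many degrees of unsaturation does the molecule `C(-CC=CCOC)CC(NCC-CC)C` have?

1

Molecular formula from the SMILES: C13H27NO.
DoU = (2C + 2 + N − H − X)/2 = (2·13 + 2 + 1 − 27 − 0)/2 = 2/2 = 1.
(Structurally: 0 ring(s) + 1 π bond(s) = 1.)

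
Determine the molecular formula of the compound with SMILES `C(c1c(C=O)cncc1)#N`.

Heavy atoms from the SMILES: 7 C, 2 N, 1 O.
Implicit hydrogens by atom environment:
  3 × C (aromatic): 1 H each → 3
  2 × C (aromatic): no H
  1 × C: 1 H
  1 × C: no H
  1 × N (aromatic): no H
  1 × N: no H
  1 × O: no H
  Total hydrogens = 4.
Molecular formula: C7H4N2O

C7H4N2O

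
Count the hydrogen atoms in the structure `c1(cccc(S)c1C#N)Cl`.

Hydrogens are implicit in SMILES; fill each atom to its normal valence:
  3 × C (aromatic): 1 H each → 3
  3 × C (aromatic): no H
  1 × C: no H
  1 × Cl: no H
  1 × N: no H
  1 × S: 1 H
  Total hydrogens = 4.

4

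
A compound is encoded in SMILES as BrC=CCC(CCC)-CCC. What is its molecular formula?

C10H19Br

Heavy atoms from the SMILES: 1 Br, 10 C.
Implicit hydrogens by atom environment:
  5 × C: 2 H each → 10
  3 × C: 1 H each → 3
  2 × C: 3 H each → 6
  1 × Br: no H
  Total hydrogens = 19.
Molecular formula: C10H19Br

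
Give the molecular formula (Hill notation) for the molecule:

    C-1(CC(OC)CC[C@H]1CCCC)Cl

Heavy atoms from the SMILES: 11 C, 1 Cl, 1 O.
Implicit hydrogens by atom environment:
  6 × C: 2 H each → 12
  3 × C: 1 H each → 3
  2 × C: 3 H each → 6
  1 × Cl: no H
  1 × O: no H
  Total hydrogens = 21.
Molecular formula: C11H21ClO

C11H21ClO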